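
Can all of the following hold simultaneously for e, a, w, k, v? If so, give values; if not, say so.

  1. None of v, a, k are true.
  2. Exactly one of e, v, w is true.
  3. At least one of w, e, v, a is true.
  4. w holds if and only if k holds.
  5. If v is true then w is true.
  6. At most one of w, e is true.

e = True, a = False, w = False, k = False, v = False

  (1) {v, a, k}: 0 true — none ✓
  (2) {e, v, w}: 1 true — exactly one ✓
  (3) {w, e, v, a}: 1 true — at least one ✓
  (4) w=F, k=F — same ✓
  (5) v=F ⇒ w: vacuous ✓
  (6) {w, e}: 1 true — at most one ✓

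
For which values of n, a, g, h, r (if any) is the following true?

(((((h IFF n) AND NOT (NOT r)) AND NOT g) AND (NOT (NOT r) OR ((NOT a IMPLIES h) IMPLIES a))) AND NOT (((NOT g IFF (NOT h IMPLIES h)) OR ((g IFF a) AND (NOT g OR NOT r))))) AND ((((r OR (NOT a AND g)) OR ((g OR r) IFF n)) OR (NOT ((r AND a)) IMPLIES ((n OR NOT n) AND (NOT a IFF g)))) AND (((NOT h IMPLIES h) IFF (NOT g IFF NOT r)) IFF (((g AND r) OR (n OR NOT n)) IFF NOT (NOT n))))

Unsatisfiable — no assignment works.

Case r = True: the formula simplifies to (((h IFF n) AND NOT g) AND NOT (((NOT g IFF (NOT h IMPLIES h)) OR ((g IFF a) AND NOT g)))) AND (((NOT h IMPLIES h) IFF g) IFF ((g OR (n OR NOT n)) IFF NOT (NOT n))).
  g = True: the conjunct NOT g is False.
  g = False: simplifies to ((h IFF n) AND NOT (((NOT h IMPLIES h) OR NOT a))) AND (NOT ((NOT h IMPLIES h)) IFF ((n OR NOT n) IFF NOT (NOT n))).
    h = True: the conjunct NOT (((NOT h IMPLIES h) OR NOT a)) becomes NOT ((True OR NOT a)) = False.
    h = False: simplifies to (NOT n AND NOT (NOT a)) AND ((n OR NOT n) IFF NOT (NOT n)).
      n = True: the conjunct NOT n is False.
      n = False: the conjunct (n OR NOT n) IFF NOT (NOT n) becomes (False OR True) IFF NOT True = False.
Case r = False: the conjunct NOT (NOT r) becomes NOT (NOT False) = False.
Both cases fail — unsatisfiable.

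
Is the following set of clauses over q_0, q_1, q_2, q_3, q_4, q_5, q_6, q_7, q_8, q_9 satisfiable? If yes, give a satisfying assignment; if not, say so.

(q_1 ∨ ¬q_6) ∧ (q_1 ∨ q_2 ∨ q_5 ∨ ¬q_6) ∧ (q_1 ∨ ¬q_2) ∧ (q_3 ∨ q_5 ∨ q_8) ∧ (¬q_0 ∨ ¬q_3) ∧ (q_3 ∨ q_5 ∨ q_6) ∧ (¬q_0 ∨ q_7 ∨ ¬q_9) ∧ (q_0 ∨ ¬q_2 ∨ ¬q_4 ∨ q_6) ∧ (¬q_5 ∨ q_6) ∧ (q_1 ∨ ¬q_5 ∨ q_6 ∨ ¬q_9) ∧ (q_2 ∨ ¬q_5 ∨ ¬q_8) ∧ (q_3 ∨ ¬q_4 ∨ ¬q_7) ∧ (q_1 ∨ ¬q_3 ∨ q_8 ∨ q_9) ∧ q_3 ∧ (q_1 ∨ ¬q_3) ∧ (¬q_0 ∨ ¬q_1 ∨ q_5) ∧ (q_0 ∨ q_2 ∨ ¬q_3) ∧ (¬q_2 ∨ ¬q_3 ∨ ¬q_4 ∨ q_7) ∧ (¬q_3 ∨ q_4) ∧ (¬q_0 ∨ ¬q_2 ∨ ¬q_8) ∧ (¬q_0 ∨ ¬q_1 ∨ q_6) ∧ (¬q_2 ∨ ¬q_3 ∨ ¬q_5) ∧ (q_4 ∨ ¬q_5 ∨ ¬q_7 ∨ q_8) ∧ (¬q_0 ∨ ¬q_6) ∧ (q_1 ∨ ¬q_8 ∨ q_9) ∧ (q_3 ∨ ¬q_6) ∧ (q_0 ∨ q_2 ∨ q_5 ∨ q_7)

Unit clause (q_3) forces q_3 = True.
In (q_1 ∨ ¬q_3) only q_1 is left, so q_1 = True.
In (¬q_3 ∨ q_4) only q_4 is left, so q_4 = True.
In (¬q_0 ∨ ¬q_3) only ¬q_0 is left, so q_0 = False.
In (q_0 ∨ q_2 ∨ ¬q_3) only q_2 is left, so q_2 = True.
In (¬q_2 ∨ ¬q_3 ∨ ¬q_4 ∨ q_7) only q_7 is left, so q_7 = True.
In (¬q_2 ∨ ¬q_3 ∨ ¬q_5) only ¬q_5 is left, so q_5 = False.
In (q_0 ∨ ¬q_2 ∨ ¬q_4 ∨ q_6) only q_6 is left, so q_6 = True.
Set q_8 = False.
Set q_9 = True.
All clauses satisfied.

q_0: False, q_1: True, q_2: True, q_3: True, q_4: True, q_5: False, q_6: True, q_7: True, q_8: False, q_9: True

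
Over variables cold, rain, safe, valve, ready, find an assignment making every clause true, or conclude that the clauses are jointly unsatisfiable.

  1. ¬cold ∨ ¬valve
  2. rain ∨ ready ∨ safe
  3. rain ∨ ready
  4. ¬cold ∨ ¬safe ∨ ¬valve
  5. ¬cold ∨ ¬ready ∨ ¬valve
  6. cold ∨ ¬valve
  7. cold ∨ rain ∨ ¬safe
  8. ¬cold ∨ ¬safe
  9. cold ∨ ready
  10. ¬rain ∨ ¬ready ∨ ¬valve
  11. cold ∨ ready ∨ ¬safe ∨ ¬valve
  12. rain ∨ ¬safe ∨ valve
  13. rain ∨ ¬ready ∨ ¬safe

cold = True; rain = True; safe = False; valve = False; ready = False

Set cold = True.
  then (¬cold ∨ ¬valve) forces valve = False.
  then (¬cold ∨ ¬safe) forces safe = False.
Set rain = True.
Set ready = False.
All clauses satisfied.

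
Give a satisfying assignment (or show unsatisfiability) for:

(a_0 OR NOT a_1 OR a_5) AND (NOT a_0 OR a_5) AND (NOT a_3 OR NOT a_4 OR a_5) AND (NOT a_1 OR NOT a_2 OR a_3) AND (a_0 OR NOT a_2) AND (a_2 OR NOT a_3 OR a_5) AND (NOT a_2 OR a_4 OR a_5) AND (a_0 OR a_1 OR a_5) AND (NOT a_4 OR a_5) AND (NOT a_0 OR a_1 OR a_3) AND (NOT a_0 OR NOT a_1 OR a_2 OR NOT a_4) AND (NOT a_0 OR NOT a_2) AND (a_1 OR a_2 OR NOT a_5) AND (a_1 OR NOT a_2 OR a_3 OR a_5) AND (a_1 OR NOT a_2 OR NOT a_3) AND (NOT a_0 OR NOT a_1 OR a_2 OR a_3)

Set a_0 = False.
  then (a_0 OR NOT a_2) forces a_2 = False.
Try a_1 = False:
  (a_0 OR a_1 OR a_5) forces a_5 = True.
  clause (a_1 OR a_2 OR NOT a_5) is falsified — backtrack.
So a_1 = True.
  then (a_0 OR NOT a_1 OR a_5) forces a_5 = True.
Set a_3 = True.
Set a_4 = False.
All clauses satisfied.

a_0: False, a_1: True, a_2: False, a_3: True, a_4: False, a_5: True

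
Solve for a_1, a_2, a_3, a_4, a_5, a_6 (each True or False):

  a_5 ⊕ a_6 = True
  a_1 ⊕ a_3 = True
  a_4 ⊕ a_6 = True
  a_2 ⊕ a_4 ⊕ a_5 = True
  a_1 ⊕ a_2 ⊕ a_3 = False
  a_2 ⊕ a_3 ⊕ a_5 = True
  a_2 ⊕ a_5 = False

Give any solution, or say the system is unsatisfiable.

a_1: False; a_2: True; a_3: True; a_4: True; a_5: True; a_6: False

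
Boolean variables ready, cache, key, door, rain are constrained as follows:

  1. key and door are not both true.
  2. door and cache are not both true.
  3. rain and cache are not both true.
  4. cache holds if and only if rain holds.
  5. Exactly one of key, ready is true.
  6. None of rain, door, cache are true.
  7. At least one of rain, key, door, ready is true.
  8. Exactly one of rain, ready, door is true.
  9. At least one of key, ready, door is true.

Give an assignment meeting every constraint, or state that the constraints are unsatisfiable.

ready = True, cache = False, key = False, door = False, rain = False

  (1) key=F, door=F — not both ✓
  (2) door=F, cache=F — not both ✓
  (3) rain=F, cache=F — not both ✓
  (4) cache=F, rain=F — same ✓
  (5) {key, ready}: 1 true — exactly one ✓
  (6) {rain, door, cache}: 0 true — none ✓
  (7) {rain, key, door, ready}: 1 true — at least one ✓
  (8) {rain, ready, door}: 1 true — exactly one ✓
  (9) {key, ready, door}: 1 true — at least one ✓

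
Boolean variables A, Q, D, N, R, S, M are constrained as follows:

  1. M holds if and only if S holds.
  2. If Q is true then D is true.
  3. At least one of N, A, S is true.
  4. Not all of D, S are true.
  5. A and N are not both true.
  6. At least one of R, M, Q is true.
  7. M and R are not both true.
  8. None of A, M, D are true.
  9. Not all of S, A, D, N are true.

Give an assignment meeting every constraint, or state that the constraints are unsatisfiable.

A = False; Q = False; D = False; N = True; R = True; S = False; M = False

  (1) M=F, S=F — same ✓
  (2) Q=F ⇒ D: vacuous ✓
  (3) {N, A, S}: 1 true — at least one ✓
  (4) {D, S}: 0/2 true — not all ✓
  (5) A=F, N=T — not both ✓
  (6) {R, M, Q}: 1 true — at least one ✓
  (7) M=F, R=T — not both ✓
  (8) {A, M, D}: 0 true — none ✓
  (9) {S, A, D, N}: 1/4 true — not all ✓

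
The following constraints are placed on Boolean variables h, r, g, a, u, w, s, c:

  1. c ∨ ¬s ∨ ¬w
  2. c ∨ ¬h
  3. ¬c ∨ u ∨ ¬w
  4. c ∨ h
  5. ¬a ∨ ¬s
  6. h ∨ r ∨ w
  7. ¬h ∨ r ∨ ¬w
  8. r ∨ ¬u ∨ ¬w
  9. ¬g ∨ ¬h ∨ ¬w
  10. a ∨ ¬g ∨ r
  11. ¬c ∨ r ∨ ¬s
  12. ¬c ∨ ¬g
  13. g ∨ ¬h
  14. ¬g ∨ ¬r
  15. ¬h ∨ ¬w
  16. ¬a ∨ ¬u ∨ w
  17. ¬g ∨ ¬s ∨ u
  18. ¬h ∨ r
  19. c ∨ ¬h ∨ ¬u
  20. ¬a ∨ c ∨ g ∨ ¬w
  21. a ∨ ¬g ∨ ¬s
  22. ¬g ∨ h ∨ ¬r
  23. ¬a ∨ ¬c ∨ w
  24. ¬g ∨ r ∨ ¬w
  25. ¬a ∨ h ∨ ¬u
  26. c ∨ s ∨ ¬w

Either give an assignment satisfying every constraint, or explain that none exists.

h=F; r=T; g=F; a=F; u=F; w=F; s=F; c=T

Try h = True:
  (c ∨ ¬h) forces c = True.
  (¬c ∨ ¬g) forces g = False.
  clause (g ∨ ¬h) is falsified — backtrack.
So h = False.
  then (c ∨ h) forces c = True.
  then (¬c ∨ ¬g) forces g = False.
Try r = False:
  (h ∨ r ∨ w) forces w = True.
  (¬c ∨ u ∨ ¬w) forces u = True.
  clause (r ∨ ¬u ∨ ¬w) is falsified — backtrack.
So r = True.
Set a = False.
Set u = False.
  then (¬c ∨ u ∨ ¬w) forces w = False.
Set s = False.
All clauses satisfied.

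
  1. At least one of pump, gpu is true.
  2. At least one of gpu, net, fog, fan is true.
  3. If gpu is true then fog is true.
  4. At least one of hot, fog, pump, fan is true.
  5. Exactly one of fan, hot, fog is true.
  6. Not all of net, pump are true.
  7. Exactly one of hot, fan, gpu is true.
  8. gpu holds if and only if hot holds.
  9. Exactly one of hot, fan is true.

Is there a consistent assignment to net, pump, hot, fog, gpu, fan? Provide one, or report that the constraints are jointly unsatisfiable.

net = False; pump = True; hot = False; fog = False; gpu = False; fan = True

  (1) {pump, gpu}: 1 true — at least one ✓
  (2) {gpu, net, fog, fan}: 1 true — at least one ✓
  (3) gpu=F ⇒ fog: vacuous ✓
  (4) {hot, fog, pump, fan}: 2 true — at least one ✓
  (5) {fan, hot, fog}: 1 true — exactly one ✓
  (6) {net, pump}: 1/2 true — not all ✓
  (7) {hot, fan, gpu}: 1 true — exactly one ✓
  (8) gpu=F, hot=F — same ✓
  (9) {hot, fan}: 1 true — exactly one ✓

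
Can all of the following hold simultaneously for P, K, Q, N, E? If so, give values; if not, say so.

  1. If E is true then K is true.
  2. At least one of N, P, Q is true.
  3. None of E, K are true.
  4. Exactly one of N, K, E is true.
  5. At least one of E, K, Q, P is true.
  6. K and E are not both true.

P = False, K = False, Q = True, N = True, E = False

  (1) E=F ⇒ K: vacuous ✓
  (2) {N, P, Q}: 2 true — at least one ✓
  (3) {E, K}: 0 true — none ✓
  (4) {N, K, E}: 1 true — exactly one ✓
  (5) {E, K, Q, P}: 1 true — at least one ✓
  (6) K=F, E=F — not both ✓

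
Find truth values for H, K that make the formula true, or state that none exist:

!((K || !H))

H: True, K: False

  !((K || !H)) = True
    K || !H = False
      !H = False
The formula evaluates to True.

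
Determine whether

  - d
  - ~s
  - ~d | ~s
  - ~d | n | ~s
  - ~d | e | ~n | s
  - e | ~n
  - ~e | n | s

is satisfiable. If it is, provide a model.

n=F; s=F; d=T; e=F

Unit clause (d) forces d = True.
Unit clause (~s) forces s = False.
Set n = False.
  then (~e | n | s) forces e = False.
All clauses satisfied.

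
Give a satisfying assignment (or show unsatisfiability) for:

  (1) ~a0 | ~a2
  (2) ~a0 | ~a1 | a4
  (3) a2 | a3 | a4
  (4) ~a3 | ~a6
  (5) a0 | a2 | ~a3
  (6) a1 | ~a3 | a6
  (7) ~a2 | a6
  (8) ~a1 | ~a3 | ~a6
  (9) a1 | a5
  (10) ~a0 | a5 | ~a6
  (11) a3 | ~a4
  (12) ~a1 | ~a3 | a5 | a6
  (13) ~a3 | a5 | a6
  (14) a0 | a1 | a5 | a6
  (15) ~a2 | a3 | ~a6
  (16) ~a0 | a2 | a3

a0: True; a1: True; a2: False; a3: True; a4: True; a5: True; a6: False

Set a0 = True.
  then (~a0 | ~a2) forces a2 = False.
  then (~a0 | a2 | a3) forces a3 = True.
  then (~a3 | ~a6) forces a6 = False.
  then (a1 | ~a3 | a6) forces a1 = True.
  then (~a1 | ~a3 | a5 | a6) forces a5 = True.
  then (~a0 | ~a1 | a4) forces a4 = True.
All clauses satisfied.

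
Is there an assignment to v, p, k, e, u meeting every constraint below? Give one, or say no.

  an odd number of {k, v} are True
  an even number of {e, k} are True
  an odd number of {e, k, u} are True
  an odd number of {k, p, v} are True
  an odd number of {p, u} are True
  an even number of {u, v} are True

v=T; p=F; k=F; e=F; u=T

{k, v}: 1 true → odd ✓
{e, k}: 0 true → even ✓
{e, k, u}: 1 true → odd ✓
{k, p, v}: 1 true → odd ✓
{p, u}: 1 true → odd ✓
{u, v}: 2 true → even ✓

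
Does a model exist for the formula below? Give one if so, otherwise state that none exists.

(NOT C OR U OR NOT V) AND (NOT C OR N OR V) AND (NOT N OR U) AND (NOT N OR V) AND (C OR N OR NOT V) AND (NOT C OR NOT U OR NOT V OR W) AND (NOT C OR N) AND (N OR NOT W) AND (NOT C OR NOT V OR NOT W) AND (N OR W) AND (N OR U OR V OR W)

C: False; N: True; V: True; U: True; W: True

Try C = True:
  (NOT C OR N) forces N = True.
  (NOT N OR U) forces U = True.
  (NOT N OR V) forces V = True.
  (NOT C OR NOT U OR NOT V OR W) forces W = True.
  clause (NOT C OR NOT V OR NOT W) is falsified — backtrack.
So C = False.
Try N = False:
  (C OR N OR NOT V) forces V = False.
  (N OR NOT W) forces W = False.
  clause (N OR W) is falsified — backtrack.
So N = True.
  then (NOT N OR U) forces U = True.
  then (NOT N OR V) forces V = True.
Set W = True.
All clauses satisfied.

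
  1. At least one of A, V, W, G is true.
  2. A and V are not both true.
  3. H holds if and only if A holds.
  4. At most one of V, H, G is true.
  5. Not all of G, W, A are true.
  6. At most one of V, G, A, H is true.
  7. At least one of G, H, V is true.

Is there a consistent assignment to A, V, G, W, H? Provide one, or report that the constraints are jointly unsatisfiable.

A = False, V = True, G = False, W = True, H = False

  (1) {A, V, W, G}: 2 true — at least one ✓
  (2) A=F, V=T — not both ✓
  (3) H=F, A=F — same ✓
  (4) {V, H, G}: 1 true — at most one ✓
  (5) {G, W, A}: 1/3 true — not all ✓
  (6) {V, G, A, H}: 1 true — at most one ✓
  (7) {G, H, V}: 1 true — at least one ✓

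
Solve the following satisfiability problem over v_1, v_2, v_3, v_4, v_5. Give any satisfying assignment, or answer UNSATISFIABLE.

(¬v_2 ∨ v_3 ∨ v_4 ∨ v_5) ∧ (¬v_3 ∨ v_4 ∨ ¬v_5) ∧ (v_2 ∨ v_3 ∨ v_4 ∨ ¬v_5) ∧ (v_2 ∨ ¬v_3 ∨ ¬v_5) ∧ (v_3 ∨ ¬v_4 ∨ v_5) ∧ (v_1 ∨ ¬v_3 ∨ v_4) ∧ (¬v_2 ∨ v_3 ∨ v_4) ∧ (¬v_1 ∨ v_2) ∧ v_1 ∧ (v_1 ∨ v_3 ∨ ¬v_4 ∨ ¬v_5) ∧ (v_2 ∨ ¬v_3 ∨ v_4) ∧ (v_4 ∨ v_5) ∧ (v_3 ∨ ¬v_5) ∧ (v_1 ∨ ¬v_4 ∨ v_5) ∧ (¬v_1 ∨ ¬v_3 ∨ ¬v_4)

Case v_3 = True:
  (v_1) forces v_1 = True.
  (¬v_1 ∨ v_2) forces v_2 = True.
  (¬v_1 ∨ ¬v_3 ∨ ¬v_4) forces v_4 = False.
  (¬v_3 ∨ v_4 ∨ ¬v_5) forces v_5 = False.
  Clause (v_4 ∨ v_5) is falsified — contradiction.
Case v_3 = False:
  (v_1) forces v_1 = True.
  (¬v_1 ∨ v_2) forces v_2 = True.
  (¬v_2 ∨ v_3 ∨ v_4) forces v_4 = True.
  (v_3 ∨ ¬v_4 ∨ v_5) forces v_5 = True.
  Clause (v_3 ∨ ¬v_5) is falsified — contradiction.
Both cases fail, so the formula is unsatisfiable.

The formula is unsatisfiable.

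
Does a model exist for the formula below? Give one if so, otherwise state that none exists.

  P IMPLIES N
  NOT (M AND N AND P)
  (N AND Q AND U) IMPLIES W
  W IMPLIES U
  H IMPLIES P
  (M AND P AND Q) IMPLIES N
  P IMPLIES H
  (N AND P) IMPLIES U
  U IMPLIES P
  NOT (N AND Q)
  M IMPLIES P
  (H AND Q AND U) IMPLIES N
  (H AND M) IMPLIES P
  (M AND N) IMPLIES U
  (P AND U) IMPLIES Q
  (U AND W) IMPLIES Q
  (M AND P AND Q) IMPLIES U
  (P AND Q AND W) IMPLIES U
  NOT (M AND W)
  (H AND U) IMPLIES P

U = False, W = False, Q = False, M = False, N = False, H = False, P = False

Try U = True:
  (P OR NOT U) forces P = True.
  (H OR NOT P) forces H = True.
  (N OR NOT P) forces N = True.
  (NOT N OR NOT Q) forces Q = False.
  clause (NOT P OR Q OR NOT U) is falsified — backtrack.
So U = False.
  then (U OR NOT W) forces W = False.
Set Q = False.
Try M = True:
  (NOT M OR NOT N OR U) forces N = False.
  (N OR NOT P) forces P = False.
  clause (NOT M OR P) is falsified — backtrack.
So M = False.
Set N = False.
  then (N OR NOT P) forces P = False.
  then (NOT H OR P) forces H = False.
All clauses satisfied.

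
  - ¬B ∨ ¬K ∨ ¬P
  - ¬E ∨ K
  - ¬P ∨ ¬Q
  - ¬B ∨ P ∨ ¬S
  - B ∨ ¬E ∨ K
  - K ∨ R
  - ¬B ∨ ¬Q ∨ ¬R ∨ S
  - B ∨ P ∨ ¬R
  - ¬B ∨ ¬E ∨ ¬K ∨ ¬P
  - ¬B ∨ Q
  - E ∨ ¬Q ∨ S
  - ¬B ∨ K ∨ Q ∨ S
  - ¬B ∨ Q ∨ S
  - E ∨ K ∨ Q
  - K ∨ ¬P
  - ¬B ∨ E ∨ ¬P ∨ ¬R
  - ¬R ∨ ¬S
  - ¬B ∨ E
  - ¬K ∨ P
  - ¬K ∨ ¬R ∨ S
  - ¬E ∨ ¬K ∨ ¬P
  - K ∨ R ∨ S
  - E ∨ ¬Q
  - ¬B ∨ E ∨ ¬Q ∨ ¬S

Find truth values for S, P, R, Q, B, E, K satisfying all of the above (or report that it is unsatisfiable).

S = True, P = True, R = False, Q = False, B = False, E = False, K = True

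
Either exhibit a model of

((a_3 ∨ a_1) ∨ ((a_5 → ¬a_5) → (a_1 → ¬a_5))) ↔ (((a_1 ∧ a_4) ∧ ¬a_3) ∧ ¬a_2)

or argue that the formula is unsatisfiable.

a_1 = True, a_2 = False, a_3 = False, a_4 = True, a_5 = True

  ((a_3 ∨ a_1) ∨ ((a_5 → ¬a_5) → (a_1 → ¬a_5))) ↔ (((a_1 ∧ a_4) ∧ ¬a_3) ∧ ¬a_2) = True
    (a_3 ∨ a_1) ∨ ((a_5 → ¬a_5) → (a_1 → ¬a_5)) = True
      a_3 ∨ a_1 = True
      (a_5 → ¬a_5) → (a_1 → ¬a_5) = True
        a_5 → ¬a_5 = False
          ¬a_5 = False
        a_1 → ¬a_5 = False
          ¬a_5 = False
    ((a_1 ∧ a_4) ∧ ¬a_3) ∧ ¬a_2 = True
      (a_1 ∧ a_4) ∧ ¬a_3 = True
        a_1 ∧ a_4 = True
        ¬a_3 = True
      ¬a_2 = True
The formula evaluates to True.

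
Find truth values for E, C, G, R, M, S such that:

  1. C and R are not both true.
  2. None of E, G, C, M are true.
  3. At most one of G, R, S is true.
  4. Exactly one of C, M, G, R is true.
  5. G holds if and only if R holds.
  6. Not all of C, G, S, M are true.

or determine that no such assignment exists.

Case E = True:
  Constraint (2) is violated (E=T) — contradiction.
Case E = False:
  (2) forces G = False.
  (2) forces C = False.
  (2) forces M = False.
  (4) with C=F, M=F, G=F forces R = True.
  Constraint (5) is violated (G=F, R=T) — contradiction.
Both cases fail — unsatisfiable.

Unsatisfiable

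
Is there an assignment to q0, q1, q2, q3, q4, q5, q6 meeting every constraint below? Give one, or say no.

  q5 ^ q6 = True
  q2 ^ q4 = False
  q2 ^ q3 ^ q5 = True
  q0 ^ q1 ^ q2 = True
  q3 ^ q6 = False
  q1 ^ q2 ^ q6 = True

q0: False; q1: True; q2: False; q3: False; q4: False; q5: True; q6: False

q5 ^ q6 = T ^ F = True ✓
q2 ^ q4 = F ^ F = False ✓
q2 ^ q3 ^ q5 = F ^ F ^ T = True ✓
q0 ^ q1 ^ q2 = F ^ T ^ F = True ✓
q3 ^ q6 = F ^ F = False ✓
q1 ^ q2 ^ q6 = T ^ F ^ F = True ✓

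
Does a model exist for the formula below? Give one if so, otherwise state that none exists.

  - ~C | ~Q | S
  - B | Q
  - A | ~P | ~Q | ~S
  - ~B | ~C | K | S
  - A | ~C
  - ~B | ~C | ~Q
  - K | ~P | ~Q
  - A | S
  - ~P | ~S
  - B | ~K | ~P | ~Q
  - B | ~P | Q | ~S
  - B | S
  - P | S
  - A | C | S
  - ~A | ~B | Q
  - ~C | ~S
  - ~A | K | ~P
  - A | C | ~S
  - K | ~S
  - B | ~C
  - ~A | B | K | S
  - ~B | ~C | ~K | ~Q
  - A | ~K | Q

Set P = True.
  then (~P | ~S) forces S = False.
  then (B | S) forces B = True.
  then (A | S) forces A = True.
  then (~A | ~B | Q) forces Q = True.
  then (~A | K | ~P) forces K = True.
  then (~B | ~C | ~K | ~Q) forces C = False.
All clauses satisfied.

P: True, Q: True, B: True, A: True, K: True, C: False, S: False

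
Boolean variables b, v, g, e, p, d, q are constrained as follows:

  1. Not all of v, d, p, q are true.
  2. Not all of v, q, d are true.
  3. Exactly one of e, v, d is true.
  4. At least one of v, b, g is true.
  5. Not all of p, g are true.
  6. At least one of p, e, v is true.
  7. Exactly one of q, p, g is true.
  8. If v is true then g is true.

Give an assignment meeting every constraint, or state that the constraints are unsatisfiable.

b = True, v = True, g = True, e = False, p = False, d = False, q = False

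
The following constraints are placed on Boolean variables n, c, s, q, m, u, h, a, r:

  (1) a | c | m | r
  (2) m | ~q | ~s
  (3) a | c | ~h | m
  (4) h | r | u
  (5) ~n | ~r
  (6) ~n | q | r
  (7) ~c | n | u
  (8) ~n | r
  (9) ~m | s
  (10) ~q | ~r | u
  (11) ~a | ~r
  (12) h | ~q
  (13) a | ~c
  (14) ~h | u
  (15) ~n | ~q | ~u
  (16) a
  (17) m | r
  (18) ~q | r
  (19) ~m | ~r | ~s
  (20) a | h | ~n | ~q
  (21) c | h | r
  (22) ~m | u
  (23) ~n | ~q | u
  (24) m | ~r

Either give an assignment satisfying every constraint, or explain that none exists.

n=F, c=T, s=T, q=F, m=T, u=T, h=T, a=T, r=F

Unit clause (a) forces a = True.
In (~a | ~r) only ~r is left, so r = False.
In (m | r) only m is left, so m = True.
In (~q | r) only ~q is left, so q = False.
In (~m | u) only u is left, so u = True.
In (~n | q | r) only ~n is left, so n = False.
In (~m | s) only s is left, so s = True.
Set c = True.
Set h = True.
All clauses satisfied.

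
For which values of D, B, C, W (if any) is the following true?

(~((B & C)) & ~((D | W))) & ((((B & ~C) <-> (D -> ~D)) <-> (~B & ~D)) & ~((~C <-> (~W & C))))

Unsatisfiable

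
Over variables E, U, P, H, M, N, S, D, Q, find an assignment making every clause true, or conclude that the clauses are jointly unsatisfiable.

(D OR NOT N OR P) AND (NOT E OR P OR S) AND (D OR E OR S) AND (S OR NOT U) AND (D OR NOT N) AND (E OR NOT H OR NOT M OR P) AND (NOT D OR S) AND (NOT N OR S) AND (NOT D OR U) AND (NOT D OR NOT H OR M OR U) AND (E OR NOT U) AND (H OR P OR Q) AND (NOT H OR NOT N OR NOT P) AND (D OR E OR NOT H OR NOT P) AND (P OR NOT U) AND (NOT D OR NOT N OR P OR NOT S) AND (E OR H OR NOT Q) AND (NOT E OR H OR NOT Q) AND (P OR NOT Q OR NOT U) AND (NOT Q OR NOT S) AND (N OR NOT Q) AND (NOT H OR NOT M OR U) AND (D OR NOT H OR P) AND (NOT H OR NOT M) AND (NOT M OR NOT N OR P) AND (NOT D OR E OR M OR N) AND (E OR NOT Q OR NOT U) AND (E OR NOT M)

E: True; U: False; P: True; H: True; M: False; N: False; S: False; D: False; Q: False

Set E = True.
Set U = False.
  then (NOT D OR U) forces D = False.
  then (D OR NOT N) forces N = False.
  then (N OR NOT Q) forces Q = False.
Try P = False:
  (NOT E OR P OR S) forces S = True.
  (H OR P OR Q) forces H = True.
  clause (D OR NOT H OR P) is falsified — backtrack.
So P = True.
Set H = True.
  then (NOT H OR NOT M OR U) forces M = False.
Set S = False.
All clauses satisfied.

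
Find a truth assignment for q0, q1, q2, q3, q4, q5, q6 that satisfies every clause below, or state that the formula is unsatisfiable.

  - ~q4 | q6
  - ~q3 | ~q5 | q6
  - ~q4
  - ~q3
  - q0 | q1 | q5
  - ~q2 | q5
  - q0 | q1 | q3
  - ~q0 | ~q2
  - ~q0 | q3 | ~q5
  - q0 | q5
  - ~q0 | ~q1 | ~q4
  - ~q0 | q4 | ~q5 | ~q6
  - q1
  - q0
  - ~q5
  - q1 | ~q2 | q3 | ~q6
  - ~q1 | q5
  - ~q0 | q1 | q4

Case q0 = True:
  (~q4) forces q4 = False.
  (~q3) forces q3 = False.
  (~q0 | ~q2) forces q2 = False.
  (~q0 | q3 | ~q5) forces q5 = False.
  (q1) forces q1 = True.
  Clause (~q1 | q5) is falsified — contradiction.
Case q0 = False:
  Clause (q0) is falsified — contradiction.
Both cases fail, so the formula is unsatisfiable.

The formula is unsatisfiable.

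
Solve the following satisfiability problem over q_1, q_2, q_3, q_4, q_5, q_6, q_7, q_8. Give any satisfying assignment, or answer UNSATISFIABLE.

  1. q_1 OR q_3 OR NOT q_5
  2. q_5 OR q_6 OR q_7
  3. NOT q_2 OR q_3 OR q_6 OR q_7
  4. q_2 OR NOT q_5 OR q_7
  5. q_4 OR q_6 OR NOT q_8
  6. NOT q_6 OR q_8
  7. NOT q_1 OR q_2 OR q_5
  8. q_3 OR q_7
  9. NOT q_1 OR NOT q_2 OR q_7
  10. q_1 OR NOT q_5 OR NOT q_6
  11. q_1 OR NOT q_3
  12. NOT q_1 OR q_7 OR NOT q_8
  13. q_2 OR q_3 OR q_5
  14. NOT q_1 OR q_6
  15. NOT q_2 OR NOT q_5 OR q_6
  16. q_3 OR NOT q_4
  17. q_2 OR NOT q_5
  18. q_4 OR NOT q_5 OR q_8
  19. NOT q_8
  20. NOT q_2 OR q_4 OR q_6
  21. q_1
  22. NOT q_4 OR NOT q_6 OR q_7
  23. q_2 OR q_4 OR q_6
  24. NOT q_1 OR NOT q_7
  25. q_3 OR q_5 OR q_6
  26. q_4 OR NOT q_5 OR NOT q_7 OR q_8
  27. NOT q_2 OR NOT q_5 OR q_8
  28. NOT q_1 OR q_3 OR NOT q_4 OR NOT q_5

Case q_1 = True:
  (NOT q_1 OR q_6) forces q_6 = True.
  (NOT q_6 OR q_8) forces q_8 = True.
  Clause (NOT q_8) is falsified — contradiction.
Case q_1 = False:
  Clause (q_1) is falsified — contradiction.
Both cases fail, so the formula is unsatisfiable.

Unsatisfiable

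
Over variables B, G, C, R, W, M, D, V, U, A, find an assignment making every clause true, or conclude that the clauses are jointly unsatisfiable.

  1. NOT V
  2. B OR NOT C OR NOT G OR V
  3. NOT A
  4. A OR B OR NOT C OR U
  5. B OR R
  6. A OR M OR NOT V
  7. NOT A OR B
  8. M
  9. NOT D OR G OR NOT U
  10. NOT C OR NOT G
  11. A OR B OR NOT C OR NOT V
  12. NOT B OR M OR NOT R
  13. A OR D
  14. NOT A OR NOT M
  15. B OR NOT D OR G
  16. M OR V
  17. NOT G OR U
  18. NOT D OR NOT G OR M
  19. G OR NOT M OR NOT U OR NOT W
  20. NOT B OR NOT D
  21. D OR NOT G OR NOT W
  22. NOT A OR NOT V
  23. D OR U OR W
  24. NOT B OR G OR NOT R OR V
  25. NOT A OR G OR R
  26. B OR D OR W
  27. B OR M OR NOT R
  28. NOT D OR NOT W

Unit clause (NOT V) forces V = False.
Unit clause (NOT A) forces A = False.
Unit clause (M) forces M = True.
In (A OR D) only D is left, so D = True.
In (NOT B OR NOT D) only NOT B is left, so B = False.
In (NOT D OR NOT W) only NOT W is left, so W = False.
In (B OR R) only R is left, so R = True.
In (B OR NOT D OR G) only G is left, so G = True.
In (NOT G OR U) only U is left, so U = True.
In (B OR NOT C OR NOT G OR V) only NOT C is left, so C = False.
All clauses satisfied.

B = False, G = True, C = False, R = True, W = False, M = True, D = True, V = False, U = True, A = False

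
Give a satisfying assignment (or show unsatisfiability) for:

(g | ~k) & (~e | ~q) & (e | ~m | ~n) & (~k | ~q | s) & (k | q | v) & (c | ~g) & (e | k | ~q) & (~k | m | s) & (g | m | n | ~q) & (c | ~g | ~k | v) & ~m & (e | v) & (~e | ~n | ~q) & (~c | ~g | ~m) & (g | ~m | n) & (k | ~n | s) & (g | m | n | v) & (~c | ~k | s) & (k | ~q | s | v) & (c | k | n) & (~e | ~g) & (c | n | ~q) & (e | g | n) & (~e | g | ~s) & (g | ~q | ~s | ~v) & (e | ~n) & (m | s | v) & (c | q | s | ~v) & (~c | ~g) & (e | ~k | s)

q: False, k: False, n: False, v: True, s: False, e: True, g: False, c: True, m: False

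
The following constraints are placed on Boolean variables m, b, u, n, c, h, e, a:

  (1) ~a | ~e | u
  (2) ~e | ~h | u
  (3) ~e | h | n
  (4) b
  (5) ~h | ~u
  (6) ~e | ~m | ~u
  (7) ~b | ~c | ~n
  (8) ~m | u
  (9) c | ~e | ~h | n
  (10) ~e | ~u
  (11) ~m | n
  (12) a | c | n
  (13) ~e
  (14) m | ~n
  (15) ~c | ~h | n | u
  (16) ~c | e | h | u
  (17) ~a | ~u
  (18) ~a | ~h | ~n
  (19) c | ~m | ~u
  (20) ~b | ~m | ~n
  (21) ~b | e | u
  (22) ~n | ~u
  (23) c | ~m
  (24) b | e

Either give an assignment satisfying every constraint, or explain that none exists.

m = False; b = True; u = True; n = False; c = True; h = False; e = False; a = False

Unit clause (b) forces b = True.
Unit clause (~e) forces e = False.
In (~b | e | u) only u is left, so u = True.
In (~n | ~u) only ~n is left, so n = False.
In (~h | ~u) only ~h is left, so h = False.
In (~m | n) only ~m is left, so m = False.
In (~a | ~u) only ~a is left, so a = False.
In (a | c | n) only c is left, so c = True.
All clauses satisfied.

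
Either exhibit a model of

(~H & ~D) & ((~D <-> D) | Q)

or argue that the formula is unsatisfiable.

D=F; Q=T; H=F

  ~H & ~D = True
    ~H = True
    ~D = True
  (~D <-> D) | Q = True
    ~D <-> D = False
      ~D = True
Both conjuncts True, so the formula holds.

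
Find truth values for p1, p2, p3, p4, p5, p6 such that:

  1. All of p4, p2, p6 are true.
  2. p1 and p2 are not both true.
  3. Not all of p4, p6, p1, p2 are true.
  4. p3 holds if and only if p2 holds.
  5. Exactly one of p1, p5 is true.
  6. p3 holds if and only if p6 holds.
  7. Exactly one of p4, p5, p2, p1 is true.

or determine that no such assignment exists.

Unsatisfiable

Case p2 = True:
  (1) forces p4 = True.
  Constraint (7) is violated (p4=T, p2=T) — contradiction.
Case p2 = False:
  Constraint (1) is violated (p2=F) — contradiction.
Both cases fail — unsatisfiable.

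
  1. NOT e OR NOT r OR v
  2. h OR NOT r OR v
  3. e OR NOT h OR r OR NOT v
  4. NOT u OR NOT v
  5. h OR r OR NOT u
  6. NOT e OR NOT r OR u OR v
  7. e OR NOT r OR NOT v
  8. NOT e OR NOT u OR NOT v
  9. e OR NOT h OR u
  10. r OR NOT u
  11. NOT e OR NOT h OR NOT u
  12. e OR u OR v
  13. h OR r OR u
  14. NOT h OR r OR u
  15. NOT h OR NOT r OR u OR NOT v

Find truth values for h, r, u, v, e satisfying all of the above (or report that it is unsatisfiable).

Set h = True.
Try r = False:
  (r OR NOT u) forces u = False.
  clause (NOT h OR r OR u) is falsified — backtrack.
So r = True.
Try u = False:
  (e OR NOT h OR u) forces e = True.
  (NOT e OR NOT r OR v) forces v = True.
  clause (NOT h OR NOT r OR u OR NOT v) is falsified — backtrack.
So u = True.
  then (NOT u OR NOT v) forces v = False.
  then (NOT e OR NOT h OR NOT u) forces e = False.
All clauses satisfied.

h=T, r=T, u=T, v=F, e=F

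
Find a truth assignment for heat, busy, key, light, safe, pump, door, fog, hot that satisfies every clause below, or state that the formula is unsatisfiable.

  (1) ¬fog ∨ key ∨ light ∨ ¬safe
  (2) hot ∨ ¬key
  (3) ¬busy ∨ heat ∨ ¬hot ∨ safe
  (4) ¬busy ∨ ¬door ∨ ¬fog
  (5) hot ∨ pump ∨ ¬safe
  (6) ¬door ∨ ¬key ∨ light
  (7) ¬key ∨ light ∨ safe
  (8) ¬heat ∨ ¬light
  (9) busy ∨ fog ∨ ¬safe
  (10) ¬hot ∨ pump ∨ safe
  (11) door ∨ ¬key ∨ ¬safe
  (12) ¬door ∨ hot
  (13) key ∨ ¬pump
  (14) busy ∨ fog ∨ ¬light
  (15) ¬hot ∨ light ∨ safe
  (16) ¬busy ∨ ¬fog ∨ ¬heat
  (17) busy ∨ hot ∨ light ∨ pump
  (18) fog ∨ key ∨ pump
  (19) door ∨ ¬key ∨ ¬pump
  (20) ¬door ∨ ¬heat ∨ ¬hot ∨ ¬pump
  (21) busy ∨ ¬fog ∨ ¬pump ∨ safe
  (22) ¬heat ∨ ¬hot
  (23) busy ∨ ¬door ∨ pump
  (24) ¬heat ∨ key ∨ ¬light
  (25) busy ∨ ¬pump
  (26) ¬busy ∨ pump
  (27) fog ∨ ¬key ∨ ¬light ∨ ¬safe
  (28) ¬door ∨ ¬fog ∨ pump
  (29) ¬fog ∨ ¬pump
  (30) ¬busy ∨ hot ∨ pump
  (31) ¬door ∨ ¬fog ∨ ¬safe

heat: False, busy: False, key: False, light: True, safe: False, pump: False, door: False, fog: True, hot: False

Set heat = False.
Set busy = False.
  then (busy ∨ ¬pump) forces pump = False.
  then (busy ∨ ¬door ∨ pump) forces door = False.
Set key = False.
  then (fog ∨ key ∨ pump) forces fog = True.
Set light = True.
Set safe = False.
  then (¬hot ∨ pump ∨ safe) forces hot = False.
All clauses satisfied.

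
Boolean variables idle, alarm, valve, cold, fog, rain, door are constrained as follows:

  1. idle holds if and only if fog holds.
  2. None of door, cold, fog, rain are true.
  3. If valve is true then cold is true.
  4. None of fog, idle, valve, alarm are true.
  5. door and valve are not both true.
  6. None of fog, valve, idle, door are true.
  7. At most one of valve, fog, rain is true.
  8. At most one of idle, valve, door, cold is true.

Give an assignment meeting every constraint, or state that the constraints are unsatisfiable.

idle=F, alarm=F, valve=F, cold=F, fog=F, rain=F, door=F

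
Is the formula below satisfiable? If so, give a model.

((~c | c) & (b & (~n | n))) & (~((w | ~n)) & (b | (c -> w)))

n = True, c = False, w = False, b = True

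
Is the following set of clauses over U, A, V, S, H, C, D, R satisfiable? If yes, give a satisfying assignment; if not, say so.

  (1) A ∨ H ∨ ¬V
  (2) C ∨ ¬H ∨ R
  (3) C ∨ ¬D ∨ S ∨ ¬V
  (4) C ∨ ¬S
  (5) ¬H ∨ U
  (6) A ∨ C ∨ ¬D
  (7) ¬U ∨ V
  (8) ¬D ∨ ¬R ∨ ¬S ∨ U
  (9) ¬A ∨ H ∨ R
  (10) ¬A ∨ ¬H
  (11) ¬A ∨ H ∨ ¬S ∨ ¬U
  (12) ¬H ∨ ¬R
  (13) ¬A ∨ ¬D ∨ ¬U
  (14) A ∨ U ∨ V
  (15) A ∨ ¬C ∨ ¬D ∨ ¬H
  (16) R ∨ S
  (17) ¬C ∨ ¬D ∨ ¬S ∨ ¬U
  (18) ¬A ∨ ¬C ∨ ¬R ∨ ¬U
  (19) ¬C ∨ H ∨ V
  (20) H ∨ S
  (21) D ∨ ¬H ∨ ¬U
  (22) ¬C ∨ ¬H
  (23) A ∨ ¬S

U = False; A = True; V = True; S = True; H = False; C = True; D = False; R = True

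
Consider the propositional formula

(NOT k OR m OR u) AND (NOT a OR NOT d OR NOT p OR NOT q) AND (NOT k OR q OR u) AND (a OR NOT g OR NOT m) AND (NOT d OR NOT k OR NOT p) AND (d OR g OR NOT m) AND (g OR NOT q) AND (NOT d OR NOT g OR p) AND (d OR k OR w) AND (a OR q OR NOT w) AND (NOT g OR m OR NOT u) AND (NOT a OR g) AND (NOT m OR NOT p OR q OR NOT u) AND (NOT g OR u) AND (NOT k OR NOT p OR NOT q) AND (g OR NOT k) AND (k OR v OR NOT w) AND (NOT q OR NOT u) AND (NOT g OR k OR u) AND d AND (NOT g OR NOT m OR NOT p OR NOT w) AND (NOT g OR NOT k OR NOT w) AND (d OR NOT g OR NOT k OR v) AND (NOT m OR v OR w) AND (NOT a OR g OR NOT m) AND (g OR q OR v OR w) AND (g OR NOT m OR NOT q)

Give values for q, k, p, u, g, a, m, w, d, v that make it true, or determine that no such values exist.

q: False, k: False, p: False, u: False, g: False, a: False, m: False, w: False, d: True, v: True

Unit clause (d) forces d = True.
Set q = False.
Try k = True:
  (NOT k OR q OR u) forces u = True.
  (NOT d OR NOT k OR NOT p) forces p = False.
  (NOT d OR NOT g OR p) forces g = False.
  clause (g OR NOT k) is falsified — backtrack.
So k = False.
Set p = False.
  then (NOT d OR NOT g OR p) forces g = False.
  then (NOT a OR g) forces a = False.
  then (a OR q OR NOT w) forces w = False.
  then (g OR q OR v OR w) forces v = True.
Set u = False.
Set m = False.
All clauses satisfied.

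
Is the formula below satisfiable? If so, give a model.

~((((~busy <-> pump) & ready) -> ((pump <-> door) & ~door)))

pump = True, door = True, ready = True, busy = False

  ~((((~busy <-> pump) & ready) -> ((pump <-> door) & ~door))) = True
    ((~busy <-> pump) & ready) -> ((pump <-> door) & ~door) = False
      (~busy <-> pump) & ready = True
        ~busy <-> pump = True
          ~busy = True
      (pump <-> door) & ~door = False
        pump <-> door = True
        ~door = False
The formula evaluates to True.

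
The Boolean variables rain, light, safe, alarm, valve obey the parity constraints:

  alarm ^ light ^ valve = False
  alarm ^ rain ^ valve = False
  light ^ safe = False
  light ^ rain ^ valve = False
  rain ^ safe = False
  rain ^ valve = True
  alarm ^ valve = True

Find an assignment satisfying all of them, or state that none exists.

rain=T, light=T, safe=T, alarm=T, valve=F

alarm ^ light ^ valve = T ^ T ^ F = False ✓
alarm ^ rain ^ valve = T ^ T ^ F = False ✓
light ^ safe = T ^ T = False ✓
light ^ rain ^ valve = T ^ T ^ F = False ✓
rain ^ safe = T ^ T = False ✓
rain ^ valve = T ^ F = True ✓
alarm ^ valve = T ^ F = True ✓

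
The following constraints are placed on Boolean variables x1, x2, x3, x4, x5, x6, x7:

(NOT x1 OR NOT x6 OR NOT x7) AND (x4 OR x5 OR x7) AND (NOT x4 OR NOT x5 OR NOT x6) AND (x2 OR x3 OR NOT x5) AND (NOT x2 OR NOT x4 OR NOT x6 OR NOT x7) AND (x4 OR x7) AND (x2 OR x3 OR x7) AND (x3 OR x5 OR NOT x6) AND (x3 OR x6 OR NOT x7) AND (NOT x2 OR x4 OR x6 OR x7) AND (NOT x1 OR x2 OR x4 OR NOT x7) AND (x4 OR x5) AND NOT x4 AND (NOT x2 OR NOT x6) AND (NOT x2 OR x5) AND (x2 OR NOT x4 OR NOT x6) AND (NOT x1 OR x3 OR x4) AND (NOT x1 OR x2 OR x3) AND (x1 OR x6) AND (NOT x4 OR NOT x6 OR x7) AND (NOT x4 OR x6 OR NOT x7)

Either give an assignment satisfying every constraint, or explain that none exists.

Unit clause (NOT x4) forces x4 = False.
In (x4 OR x7) only x7 is left, so x7 = True.
In (x4 OR x5) only x5 is left, so x5 = True.
Set x1 = False.
  then (x1 OR x6) forces x6 = True.
  then (NOT x2 OR NOT x6) forces x2 = False.
  then (x2 OR x3 OR NOT x5) forces x3 = True.
All clauses satisfied.

x1=F, x2=F, x3=T, x4=F, x5=T, x6=T, x7=T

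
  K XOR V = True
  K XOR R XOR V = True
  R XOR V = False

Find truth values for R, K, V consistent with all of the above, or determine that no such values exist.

R: False, K: True, V: False

K XOR V = T XOR F = True ✓
K XOR R XOR V = T XOR F XOR F = True ✓
R XOR V = F XOR F = False ✓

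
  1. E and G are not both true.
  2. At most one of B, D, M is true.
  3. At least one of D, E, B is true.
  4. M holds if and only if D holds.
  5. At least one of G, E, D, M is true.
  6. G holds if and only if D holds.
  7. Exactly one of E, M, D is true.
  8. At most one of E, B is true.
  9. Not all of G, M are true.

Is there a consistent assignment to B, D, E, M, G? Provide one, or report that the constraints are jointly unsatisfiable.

B = False, D = False, E = True, M = False, G = False

  (1) E=T, G=F — not both ✓
  (2) {B, D, M}: 0 true — at most one ✓
  (3) {D, E, B}: 1 true — at least one ✓
  (4) M=F, D=F — same ✓
  (5) {G, E, D, M}: 1 true — at least one ✓
  (6) G=F, D=F — same ✓
  (7) {E, M, D}: 1 true — exactly one ✓
  (8) {E, B}: 1 true — at most one ✓
  (9) {G, M}: 0/2 true — not all ✓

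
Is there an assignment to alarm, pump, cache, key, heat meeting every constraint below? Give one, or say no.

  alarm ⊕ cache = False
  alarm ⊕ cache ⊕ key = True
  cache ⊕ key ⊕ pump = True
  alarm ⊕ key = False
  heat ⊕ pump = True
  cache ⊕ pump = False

alarm=T; pump=T; cache=T; key=T; heat=F

alarm ⊕ cache = T ⊕ T = False ✓
alarm ⊕ cache ⊕ key = T ⊕ T ⊕ T = True ✓
cache ⊕ key ⊕ pump = T ⊕ T ⊕ T = True ✓
alarm ⊕ key = T ⊕ T = False ✓
heat ⊕ pump = F ⊕ T = True ✓
cache ⊕ pump = T ⊕ T = False ✓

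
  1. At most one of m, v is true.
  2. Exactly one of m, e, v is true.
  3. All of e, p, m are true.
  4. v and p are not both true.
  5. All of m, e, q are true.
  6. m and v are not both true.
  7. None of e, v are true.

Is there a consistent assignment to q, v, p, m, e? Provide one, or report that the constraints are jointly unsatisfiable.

No satisfying assignment exists.

Case e = True:
  Constraint (7) is violated (e=T) — contradiction.
Case e = False:
  Constraint (3) is violated (e=F) — contradiction.
Both cases fail — unsatisfiable.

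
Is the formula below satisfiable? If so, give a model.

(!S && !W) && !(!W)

No satisfying assignment exists.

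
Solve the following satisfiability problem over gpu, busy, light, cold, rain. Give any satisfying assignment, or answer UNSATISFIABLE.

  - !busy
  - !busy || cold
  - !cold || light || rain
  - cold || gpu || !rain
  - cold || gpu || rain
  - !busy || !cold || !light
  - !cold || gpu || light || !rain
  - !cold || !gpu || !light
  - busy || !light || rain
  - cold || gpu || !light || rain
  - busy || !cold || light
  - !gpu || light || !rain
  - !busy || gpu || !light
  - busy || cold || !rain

Unit clause (!busy) forces busy = False.
Set gpu = False.
Try light = False:
  (busy || !cold || light) forces cold = False.
  (cold || gpu || !rain) forces rain = False.
  clause (cold || gpu || rain) is falsified — backtrack.
So light = True.
  then (busy || !light || rain) forces rain = True.
  then (busy || cold || !rain) forces cold = True.
All clauses satisfied.

gpu=F, busy=F, light=T, cold=T, rain=T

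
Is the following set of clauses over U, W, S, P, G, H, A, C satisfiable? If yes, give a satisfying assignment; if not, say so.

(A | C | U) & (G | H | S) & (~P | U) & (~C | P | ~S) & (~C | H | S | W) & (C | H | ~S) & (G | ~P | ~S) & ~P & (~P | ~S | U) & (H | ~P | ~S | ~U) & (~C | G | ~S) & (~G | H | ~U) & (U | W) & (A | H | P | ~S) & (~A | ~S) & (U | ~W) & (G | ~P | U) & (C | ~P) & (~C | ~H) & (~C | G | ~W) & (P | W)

Unit clause (~P) forces P = False.
In (P | W) only W is left, so W = True.
In (U | ~W) only U is left, so U = True.
Set S = False.
Set G = False.
  then (G | H | S) forces H = True.
  then (~C | ~H) forces C = False.
Set A = False.
All clauses satisfied.

U = True, W = True, S = False, P = False, G = False, H = True, A = False, C = False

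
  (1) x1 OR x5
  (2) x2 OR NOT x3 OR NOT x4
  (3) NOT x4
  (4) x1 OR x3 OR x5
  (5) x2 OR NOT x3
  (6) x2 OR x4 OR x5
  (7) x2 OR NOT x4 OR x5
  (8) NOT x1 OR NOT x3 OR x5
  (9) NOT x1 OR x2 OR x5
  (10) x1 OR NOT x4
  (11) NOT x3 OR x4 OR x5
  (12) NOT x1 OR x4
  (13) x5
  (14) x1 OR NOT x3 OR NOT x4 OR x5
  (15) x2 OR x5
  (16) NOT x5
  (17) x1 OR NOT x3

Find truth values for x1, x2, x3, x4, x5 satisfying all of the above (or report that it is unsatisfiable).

Case x5 = True:
  Clause (NOT x5) is falsified — contradiction.
Case x5 = False:
  Clause (x5) is falsified — contradiction.
Both cases fail, so the formula is unsatisfiable.

Unsatisfiable — no assignment works.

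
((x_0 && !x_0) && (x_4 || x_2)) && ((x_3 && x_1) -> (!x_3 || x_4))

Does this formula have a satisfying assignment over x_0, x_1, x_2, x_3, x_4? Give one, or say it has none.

Case x_0 = True: the conjunct !x_0 is False.
Case x_0 = False: the conjunct x_0 is False.
Both cases fail — unsatisfiable.

No satisfying assignment exists.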